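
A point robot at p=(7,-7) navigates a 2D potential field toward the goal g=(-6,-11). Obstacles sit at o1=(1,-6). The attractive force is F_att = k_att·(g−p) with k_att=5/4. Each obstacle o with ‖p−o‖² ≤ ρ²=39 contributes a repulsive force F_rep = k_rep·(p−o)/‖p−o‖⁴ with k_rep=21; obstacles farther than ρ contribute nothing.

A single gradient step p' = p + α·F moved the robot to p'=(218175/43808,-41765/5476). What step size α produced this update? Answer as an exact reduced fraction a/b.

α = 1/8

F_att = 5/4·(g−p) = 5/4·(-13,-4) = (-16.2500,-5.0000)
o1: d²=37 ≤ ρ²=39; F_rep = 21·(6,-1)/37² = (0.0920,-0.0153)
F = F_att + ΣF_rep = (-16.1580,-5.0153)
Δp = p'−p = (-2.0197,-0.6269); α = Δx/Fx = (-88481/43808) / (-88481/5476) = 1/8
check: Δy/Fy = (-3433/5476) / (-6866/1369) = 1/8 ✓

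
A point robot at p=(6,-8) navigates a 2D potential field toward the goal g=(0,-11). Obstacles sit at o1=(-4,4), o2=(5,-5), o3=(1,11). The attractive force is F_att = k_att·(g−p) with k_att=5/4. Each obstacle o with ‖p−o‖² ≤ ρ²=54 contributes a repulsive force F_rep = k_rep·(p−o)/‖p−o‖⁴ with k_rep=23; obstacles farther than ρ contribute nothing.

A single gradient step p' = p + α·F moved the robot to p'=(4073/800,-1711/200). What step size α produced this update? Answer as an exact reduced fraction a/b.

F_att = 5/4·(g−p) = 5/4·(-6,-3) = (-7.5000,-3.7500)
o1: d²=244 > ρ²=54 → inactive
o2: d²=10 ≤ ρ²=54; F_rep = 23·(1,-3)/10² = (0.2300,-0.6900)
o3: d²=386 > ρ²=54 → inactive
F = F_att + ΣF_rep = (-7.2700,-4.4400)
Δp = p'−p = (-0.9087,-0.5550); α = Δx/Fx = (-727/800) / (-727/100) = 1/8
check: Δy/Fy = (-111/200) / (-111/25) = 1/8 ✓

α = 1/8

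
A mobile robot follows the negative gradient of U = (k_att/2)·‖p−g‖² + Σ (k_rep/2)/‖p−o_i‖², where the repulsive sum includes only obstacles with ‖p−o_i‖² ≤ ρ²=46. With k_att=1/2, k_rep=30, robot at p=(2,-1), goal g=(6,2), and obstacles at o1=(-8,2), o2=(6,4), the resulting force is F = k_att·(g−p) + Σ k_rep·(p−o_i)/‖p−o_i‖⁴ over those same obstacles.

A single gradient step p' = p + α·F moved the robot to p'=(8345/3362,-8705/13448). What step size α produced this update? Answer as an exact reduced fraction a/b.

α = 1/4

F_att = 1/2·(g−p) = 1/2·(4,3) = (2.0000,1.5000)
o1: d²=109 > ρ²=46 → inactive
o2: d²=41 ≤ ρ²=46; F_rep = 30·(-4,-5)/41² = (-0.0714,-0.0892)
F = F_att + ΣF_rep = (1.9286,1.4108)
Δp = p'−p = (0.4822,0.3527); α = Δx/Fx = (1621/3362) / (3242/1681) = 1/4
check: Δy/Fy = (4743/13448) / (4743/3362) = 1/4 ✓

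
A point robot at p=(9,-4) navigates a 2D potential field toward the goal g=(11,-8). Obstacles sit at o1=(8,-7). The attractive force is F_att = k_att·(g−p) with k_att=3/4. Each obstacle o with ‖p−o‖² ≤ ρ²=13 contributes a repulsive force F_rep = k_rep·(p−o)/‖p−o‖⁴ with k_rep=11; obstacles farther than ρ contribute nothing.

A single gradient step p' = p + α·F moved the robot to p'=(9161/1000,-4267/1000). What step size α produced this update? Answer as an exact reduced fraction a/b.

α = 1/10

F_att = 3/4·(g−p) = 3/4·(2,-4) = (1.5000,-3.0000)
o1: d²=10 ≤ ρ²=13; F_rep = 11·(1,3)/10² = (0.1100,0.3300)
F = F_att + ΣF_rep = (1.6100,-2.6700)
Δp = p'−p = (0.1610,-0.2670); α = Δx/Fx = (161/1000) / (161/100) = 1/10
check: Δy/Fy = (-267/1000) / (-267/100) = 1/10 ✓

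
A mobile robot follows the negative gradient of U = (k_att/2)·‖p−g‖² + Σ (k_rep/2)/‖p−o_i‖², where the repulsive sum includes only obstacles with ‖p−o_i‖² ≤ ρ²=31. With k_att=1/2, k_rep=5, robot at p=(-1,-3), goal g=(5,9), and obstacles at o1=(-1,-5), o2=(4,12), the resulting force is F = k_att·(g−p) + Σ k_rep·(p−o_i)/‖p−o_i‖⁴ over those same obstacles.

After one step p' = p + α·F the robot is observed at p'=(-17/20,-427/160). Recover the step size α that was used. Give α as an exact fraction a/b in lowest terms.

F_att = 1/2·(g−p) = 1/2·(6,12) = (3.0000,6.0000)
o1: d²=4 ≤ ρ²=31; F_rep = 5·(0,2)/4² = (0.0000,0.6250)
o2: d²=250 > ρ²=31 → inactive
F = F_att + ΣF_rep = (3.0000,6.6250)
Δp = p'−p = (0.1500,0.3312); α = Δx/Fx = (3/20) / (3) = 1/20
check: Δy/Fy = (53/160) / (53/8) = 1/20 ✓

α = 1/20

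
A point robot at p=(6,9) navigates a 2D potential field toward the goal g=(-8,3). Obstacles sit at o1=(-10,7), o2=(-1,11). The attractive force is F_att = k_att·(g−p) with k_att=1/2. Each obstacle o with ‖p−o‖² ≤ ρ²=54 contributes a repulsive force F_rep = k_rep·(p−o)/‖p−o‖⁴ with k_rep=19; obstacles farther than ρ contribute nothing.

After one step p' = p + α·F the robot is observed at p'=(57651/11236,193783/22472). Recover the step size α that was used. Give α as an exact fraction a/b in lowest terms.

F_att = 1/2·(g−p) = 1/2·(-14,-6) = (-7.0000,-3.0000)
o1: d²=260 > ρ²=54 → inactive
o2: d²=53 ≤ ρ²=54; F_rep = 19·(7,-2)/53² = (0.0473,-0.0135)
F = F_att + ΣF_rep = (-6.9527,-3.0135)
Δp = p'−p = (-0.8691,-0.3767); α = Δx/Fx = (-9765/11236) / (-19530/2809) = 1/8
check: Δy/Fy = (-8465/22472) / (-8465/2809) = 1/8 ✓

α = 1/8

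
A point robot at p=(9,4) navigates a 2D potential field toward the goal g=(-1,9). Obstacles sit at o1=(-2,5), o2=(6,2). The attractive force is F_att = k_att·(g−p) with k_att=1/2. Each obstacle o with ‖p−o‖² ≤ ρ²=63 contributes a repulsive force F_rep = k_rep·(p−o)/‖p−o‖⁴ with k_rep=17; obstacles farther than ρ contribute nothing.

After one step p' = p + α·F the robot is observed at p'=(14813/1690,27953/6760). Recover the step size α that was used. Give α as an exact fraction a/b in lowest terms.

α = 1/20

F_att = 1/2·(g−p) = 1/2·(-10,5) = (-5.0000,2.5000)
o1: d²=122 > ρ²=63 → inactive
o2: d²=13 ≤ ρ²=63; F_rep = 17·(3,2)/13² = (0.3018,0.2012)
F = F_att + ΣF_rep = (-4.6982,2.7012)
Δp = p'−p = (-0.2349,0.1351); α = Δx/Fx = (-397/1690) / (-794/169) = 1/20
check: Δy/Fy = (913/6760) / (913/338) = 1/20 ✓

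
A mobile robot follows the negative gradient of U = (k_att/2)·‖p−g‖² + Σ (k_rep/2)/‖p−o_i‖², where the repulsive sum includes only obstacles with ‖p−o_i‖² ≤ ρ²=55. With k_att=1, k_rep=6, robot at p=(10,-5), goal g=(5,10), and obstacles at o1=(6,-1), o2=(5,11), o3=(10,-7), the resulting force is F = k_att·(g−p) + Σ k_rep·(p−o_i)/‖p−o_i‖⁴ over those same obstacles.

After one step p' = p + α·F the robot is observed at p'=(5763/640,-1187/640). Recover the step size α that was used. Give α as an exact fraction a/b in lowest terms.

F_att = 1·(g−p) = 1·(-5,15) = (-5.0000,15.0000)
o1: d²=32 ≤ ρ²=55; F_rep = 6·(4,-4)/32² = (0.0234,-0.0234)
o2: d²=281 > ρ²=55 → inactive
o3: d²=4 ≤ ρ²=55; F_rep = 6·(0,2)/4² = (0.0000,0.7500)
F = F_att + ΣF_rep = (-4.9766,15.7266)
Δp = p'−p = (-0.9953,3.1453); α = Δx/Fx = (-637/640) / (-637/128) = 1/5
check: Δy/Fy = (2013/640) / (2013/128) = 1/5 ✓

α = 1/5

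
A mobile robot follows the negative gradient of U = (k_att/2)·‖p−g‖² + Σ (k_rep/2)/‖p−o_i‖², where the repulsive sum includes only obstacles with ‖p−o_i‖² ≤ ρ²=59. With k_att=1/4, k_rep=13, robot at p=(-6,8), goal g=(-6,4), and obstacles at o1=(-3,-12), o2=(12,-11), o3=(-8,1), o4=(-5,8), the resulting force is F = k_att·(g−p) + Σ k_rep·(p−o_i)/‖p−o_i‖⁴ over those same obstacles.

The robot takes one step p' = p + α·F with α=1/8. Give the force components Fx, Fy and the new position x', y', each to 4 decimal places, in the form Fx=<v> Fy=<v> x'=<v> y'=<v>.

Fx=-12.9907 Fy=-0.9676 x'=-7.6238 y'=7.8790

F_att = 1/4·(g−p) = 1/4·(0,-4) = (0.0000,-1.0000)
o1: d²=409 > ρ²=59 → inactive
o2: d²=685 > ρ²=59 → inactive
o3: d²=53 ≤ ρ²=59; F_rep = 13·(2,7)/53² = (0.0093,0.0324)
o4: d²=1 ≤ ρ²=59; F_rep = 13·(-1,0)/1² = (-13.0000,0.0000)
F = F_att + ΣF_rep = (-12.9907,-0.9676)
p' = p + 1/8·F = (-7.6238,7.8790)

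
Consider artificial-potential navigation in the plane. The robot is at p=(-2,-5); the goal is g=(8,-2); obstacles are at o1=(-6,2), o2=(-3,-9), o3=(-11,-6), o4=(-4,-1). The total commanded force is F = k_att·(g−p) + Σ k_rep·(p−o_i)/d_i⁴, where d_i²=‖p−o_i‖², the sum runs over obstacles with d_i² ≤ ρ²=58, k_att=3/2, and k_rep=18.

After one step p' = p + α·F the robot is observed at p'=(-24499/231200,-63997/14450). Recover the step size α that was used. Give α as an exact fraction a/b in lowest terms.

F_att = 3/2·(g−p) = 3/2·(10,3) = (15.0000,4.5000)
o1: d²=65 > ρ²=58 → inactive
o2: d²=17 ≤ ρ²=58; F_rep = 18·(1,4)/17² = (0.0623,0.2491)
o3: d²=82 > ρ²=58 → inactive
o4: d²=20 ≤ ρ²=58; F_rep = 18·(2,-4)/20² = (0.0900,-0.1800)
F = F_att + ΣF_rep = (15.1523,4.5691)
Δp = p'−p = (1.8940,0.5711); α = Δx/Fx = (437901/231200) / (437901/28900) = 1/8
check: Δy/Fy = (8253/14450) / (33012/7225) = 1/8 ✓

α = 1/8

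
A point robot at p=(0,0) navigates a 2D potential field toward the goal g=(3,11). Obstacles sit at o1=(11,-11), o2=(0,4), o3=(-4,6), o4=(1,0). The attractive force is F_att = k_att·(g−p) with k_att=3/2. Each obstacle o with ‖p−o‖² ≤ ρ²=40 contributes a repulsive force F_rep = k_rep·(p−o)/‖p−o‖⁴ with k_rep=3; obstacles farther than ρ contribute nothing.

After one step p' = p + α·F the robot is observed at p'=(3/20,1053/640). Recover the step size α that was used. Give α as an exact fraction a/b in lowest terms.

α = 1/10

F_att = 3/2·(g−p) = 3/2·(3,11) = (4.5000,16.5000)
o1: d²=242 > ρ²=40 → inactive
o2: d²=16 ≤ ρ²=40; F_rep = 3·(0,-4)/16² = (0.0000,-0.0469)
o3: d²=52 > ρ²=40 → inactive
o4: d²=1 ≤ ρ²=40; F_rep = 3·(-1,0)/1² = (-3.0000,0.0000)
F = F_att + ΣF_rep = (1.5000,16.4531)
Δp = p'−p = (0.1500,1.6453); α = Δx/Fx = (3/20) / (3/2) = 1/10
check: Δy/Fy = (1053/640) / (1053/64) = 1/10 ✓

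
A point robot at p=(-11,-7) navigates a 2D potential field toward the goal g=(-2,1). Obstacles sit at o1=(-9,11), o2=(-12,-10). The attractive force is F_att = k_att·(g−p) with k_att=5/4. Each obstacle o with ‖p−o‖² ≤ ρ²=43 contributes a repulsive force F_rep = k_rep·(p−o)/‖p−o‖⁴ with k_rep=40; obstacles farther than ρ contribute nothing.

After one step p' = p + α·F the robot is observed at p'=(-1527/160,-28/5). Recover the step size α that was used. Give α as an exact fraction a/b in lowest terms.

F_att = 5/4·(g−p) = 5/4·(9,8) = (11.2500,10.0000)
o1: d²=328 > ρ²=43 → inactive
o2: d²=10 ≤ ρ²=43; F_rep = 40·(1,3)/10² = (0.4000,1.2000)
F = F_att + ΣF_rep = (11.6500,11.2000)
Δp = p'−p = (1.4563,1.4000); α = Δx/Fx = (233/160) / (233/20) = 1/8
check: Δy/Fy = (7/5) / (56/5) = 1/8 ✓

α = 1/8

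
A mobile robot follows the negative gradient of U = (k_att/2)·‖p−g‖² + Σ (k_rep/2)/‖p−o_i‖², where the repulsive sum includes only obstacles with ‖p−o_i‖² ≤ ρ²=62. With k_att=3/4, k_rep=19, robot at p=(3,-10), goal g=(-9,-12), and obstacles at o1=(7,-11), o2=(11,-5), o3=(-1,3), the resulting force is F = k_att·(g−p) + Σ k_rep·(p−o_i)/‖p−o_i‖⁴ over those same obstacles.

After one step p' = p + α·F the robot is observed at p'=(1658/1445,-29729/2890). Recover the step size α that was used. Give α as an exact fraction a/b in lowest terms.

α = 1/5

F_att = 3/4·(g−p) = 3/4·(-12,-2) = (-9.0000,-1.5000)
o1: d²=17 ≤ ρ²=62; F_rep = 19·(-4,1)/17² = (-0.2630,0.0657)
o2: d²=89 > ρ²=62 → inactive
o3: d²=185 > ρ²=62 → inactive
F = F_att + ΣF_rep = (-9.2630,-1.4343)
Δp = p'−p = (-1.8526,-0.2869); α = Δx/Fx = (-2677/1445) / (-2677/289) = 1/5
check: Δy/Fy = (-829/2890) / (-829/578) = 1/5 ✓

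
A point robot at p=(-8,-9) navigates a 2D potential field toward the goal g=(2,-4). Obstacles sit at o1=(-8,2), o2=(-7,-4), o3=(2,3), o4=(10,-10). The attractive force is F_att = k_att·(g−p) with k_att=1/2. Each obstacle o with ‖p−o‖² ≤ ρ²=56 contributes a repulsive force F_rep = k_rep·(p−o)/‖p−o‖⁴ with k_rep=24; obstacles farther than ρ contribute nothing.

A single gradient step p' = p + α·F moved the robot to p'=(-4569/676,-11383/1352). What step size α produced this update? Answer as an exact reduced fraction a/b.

F_att = 1/2·(g−p) = 1/2·(10,5) = (5.0000,2.5000)
o1: d²=121 > ρ²=56 → inactive
o2: d²=26 ≤ ρ²=56; F_rep = 24·(-1,-5)/26² = (-0.0355,-0.1775)
o3: d²=244 > ρ²=56 → inactive
o4: d²=325 > ρ²=56 → inactive
F = F_att + ΣF_rep = (4.9645,2.3225)
Δp = p'−p = (1.2411,0.5806); α = Δx/Fx = (839/676) / (839/169) = 1/4
check: Δy/Fy = (785/1352) / (785/338) = 1/4 ✓

α = 1/4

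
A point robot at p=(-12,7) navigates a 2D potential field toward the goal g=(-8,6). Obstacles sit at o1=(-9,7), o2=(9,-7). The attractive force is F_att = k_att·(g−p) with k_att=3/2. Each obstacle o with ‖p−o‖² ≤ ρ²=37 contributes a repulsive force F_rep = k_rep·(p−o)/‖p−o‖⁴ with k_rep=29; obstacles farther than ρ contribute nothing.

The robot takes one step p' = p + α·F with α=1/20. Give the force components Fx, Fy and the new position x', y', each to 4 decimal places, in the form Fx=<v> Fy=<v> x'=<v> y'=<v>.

F_att = 3/2·(g−p) = 3/2·(4,-1) = (6.0000,-1.5000)
o1: d²=9 ≤ ρ²=37; F_rep = 29·(-3,0)/9² = (-1.0741,0.0000)
o2: d²=637 > ρ²=37 → inactive
F = F_att + ΣF_rep = (4.9259,-1.5000)
p' = p + 1/20·F = (-11.7537,6.9250)

Fx=4.9259 Fy=-1.5000 x'=-11.7537 y'=6.9250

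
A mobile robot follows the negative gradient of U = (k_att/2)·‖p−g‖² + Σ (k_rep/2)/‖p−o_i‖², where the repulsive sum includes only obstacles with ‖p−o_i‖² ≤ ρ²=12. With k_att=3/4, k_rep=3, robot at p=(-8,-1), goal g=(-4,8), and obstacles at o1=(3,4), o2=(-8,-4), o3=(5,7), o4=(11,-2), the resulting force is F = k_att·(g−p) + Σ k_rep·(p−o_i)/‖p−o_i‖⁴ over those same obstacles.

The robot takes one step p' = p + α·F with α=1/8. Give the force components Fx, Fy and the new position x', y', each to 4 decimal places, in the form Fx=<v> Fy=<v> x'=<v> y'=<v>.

F_att = 3/4·(g−p) = 3/4·(4,9) = (3.0000,6.7500)
o1: d²=146 > ρ²=12 → inactive
o2: d²=9 ≤ ρ²=12; F_rep = 3·(0,3)/9² = (0.0000,0.1111)
o3: d²=233 > ρ²=12 → inactive
o4: d²=362 > ρ²=12 → inactive
F = F_att + ΣF_rep = (3.0000,6.8611)
p' = p + 1/8·F = (-7.6250,-0.1424)

Fx=3.0000 Fy=6.8611 x'=-7.6250 y'=-0.1424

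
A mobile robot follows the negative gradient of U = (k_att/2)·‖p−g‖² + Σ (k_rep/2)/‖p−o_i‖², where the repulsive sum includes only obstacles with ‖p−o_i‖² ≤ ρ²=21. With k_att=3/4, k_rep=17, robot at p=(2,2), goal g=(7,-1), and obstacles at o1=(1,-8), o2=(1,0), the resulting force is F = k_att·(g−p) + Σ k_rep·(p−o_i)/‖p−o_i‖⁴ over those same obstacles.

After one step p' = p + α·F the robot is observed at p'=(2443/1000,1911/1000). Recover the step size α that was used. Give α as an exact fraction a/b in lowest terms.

α = 1/10

F_att = 3/4·(g−p) = 3/4·(5,-3) = (3.7500,-2.2500)
o1: d²=101 > ρ²=21 → inactive
o2: d²=5 ≤ ρ²=21; F_rep = 17·(1,2)/5² = (0.6800,1.3600)
F = F_att + ΣF_rep = (4.4300,-0.8900)
Δp = p'−p = (0.4430,-0.0890); α = Δx/Fx = (443/1000) / (443/100) = 1/10
check: Δy/Fy = (-89/1000) / (-89/100) = 1/10 ✓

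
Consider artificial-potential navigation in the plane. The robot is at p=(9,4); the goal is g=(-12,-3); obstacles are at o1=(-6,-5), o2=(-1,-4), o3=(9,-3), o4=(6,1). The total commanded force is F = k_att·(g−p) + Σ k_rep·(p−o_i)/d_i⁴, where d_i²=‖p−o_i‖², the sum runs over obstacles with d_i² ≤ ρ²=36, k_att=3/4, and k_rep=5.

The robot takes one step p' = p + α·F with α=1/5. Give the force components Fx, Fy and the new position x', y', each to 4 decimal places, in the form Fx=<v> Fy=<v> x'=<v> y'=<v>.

Fx=-15.7037 Fy=-5.2037 x'=5.8593 y'=2.9593

F_att = 3/4·(g−p) = 3/4·(-21,-7) = (-15.7500,-5.2500)
o1: d²=306 > ρ²=36 → inactive
o2: d²=164 > ρ²=36 → inactive
o3: d²=49 > ρ²=36 → inactive
o4: d²=18 ≤ ρ²=36; F_rep = 5·(3,3)/18² = (0.0463,0.0463)
F = F_att + ΣF_rep = (-15.7037,-5.2037)
p' = p + 1/5·F = (5.8593,2.9593)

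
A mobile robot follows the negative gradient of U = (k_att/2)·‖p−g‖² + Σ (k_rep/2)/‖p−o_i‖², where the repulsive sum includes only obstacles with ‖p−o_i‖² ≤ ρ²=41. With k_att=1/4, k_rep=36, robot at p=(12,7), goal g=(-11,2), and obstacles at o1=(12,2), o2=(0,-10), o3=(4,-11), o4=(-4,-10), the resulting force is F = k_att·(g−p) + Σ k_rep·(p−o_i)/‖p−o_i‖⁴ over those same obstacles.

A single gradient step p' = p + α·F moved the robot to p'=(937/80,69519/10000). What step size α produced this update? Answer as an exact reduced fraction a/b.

F_att = 1/4·(g−p) = 1/4·(-23,-5) = (-5.7500,-1.2500)
o1: d²=25 ≤ ρ²=41; F_rep = 36·(0,5)/25² = (0.0000,0.2880)
o2: d²=433 > ρ²=41 → inactive
o3: d²=388 > ρ²=41 → inactive
o4: d²=545 > ρ²=41 → inactive
F = F_att + ΣF_rep = (-5.7500,-0.9620)
Δp = p'−p = (-0.2875,-0.0481); α = Δx/Fx = (-23/80) / (-23/4) = 1/20
check: Δy/Fy = (-481/10000) / (-481/500) = 1/20 ✓

α = 1/20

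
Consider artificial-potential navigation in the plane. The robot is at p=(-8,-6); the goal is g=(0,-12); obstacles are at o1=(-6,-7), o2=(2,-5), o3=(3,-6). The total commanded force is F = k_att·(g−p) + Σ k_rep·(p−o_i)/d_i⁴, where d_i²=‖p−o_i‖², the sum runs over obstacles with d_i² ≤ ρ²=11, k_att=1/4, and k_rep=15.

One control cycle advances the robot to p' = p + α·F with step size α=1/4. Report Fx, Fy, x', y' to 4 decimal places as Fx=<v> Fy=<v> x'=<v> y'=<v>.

F_att = 1/4·(g−p) = 1/4·(8,-6) = (2.0000,-1.5000)
o1: d²=5 ≤ ρ²=11; F_rep = 15·(-2,1)/5² = (-1.2000,0.6000)
o2: d²=101 > ρ²=11 → inactive
o3: d²=121 > ρ²=11 → inactive
F = F_att + ΣF_rep = (0.8000,-0.9000)
p' = p + 1/4·F = (-7.8000,-6.2250)

Fx=0.8000 Fy=-0.9000 x'=-7.8000 y'=-6.2250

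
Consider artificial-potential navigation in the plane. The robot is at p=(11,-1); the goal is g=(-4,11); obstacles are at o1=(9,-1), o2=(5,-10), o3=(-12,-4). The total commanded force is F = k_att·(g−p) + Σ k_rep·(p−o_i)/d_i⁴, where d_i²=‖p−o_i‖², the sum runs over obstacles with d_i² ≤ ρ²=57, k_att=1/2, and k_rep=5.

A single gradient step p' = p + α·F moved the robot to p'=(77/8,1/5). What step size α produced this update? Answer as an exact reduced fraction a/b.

α = 1/5

F_att = 1/2·(g−p) = 1/2·(-15,12) = (-7.5000,6.0000)
o1: d²=4 ≤ ρ²=57; F_rep = 5·(2,0)/4² = (0.6250,0.0000)
o2: d²=117 > ρ²=57 → inactive
o3: d²=538 > ρ²=57 → inactive
F = F_att + ΣF_rep = (-6.8750,6.0000)
Δp = p'−p = (-1.3750,1.2000); α = Δx/Fx = (-11/8) / (-55/8) = 1/5
check: Δy/Fy = (6/5) / (6) = 1/5 ✓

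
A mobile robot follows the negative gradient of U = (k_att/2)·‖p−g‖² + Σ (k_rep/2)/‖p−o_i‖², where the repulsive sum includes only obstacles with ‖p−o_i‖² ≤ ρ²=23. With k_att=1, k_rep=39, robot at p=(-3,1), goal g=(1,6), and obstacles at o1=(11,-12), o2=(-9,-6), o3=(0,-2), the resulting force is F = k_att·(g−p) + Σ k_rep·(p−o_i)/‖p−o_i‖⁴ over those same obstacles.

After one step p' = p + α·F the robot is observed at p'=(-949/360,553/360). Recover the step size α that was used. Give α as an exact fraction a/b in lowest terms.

F_att = 1·(g−p) = 1·(4,5) = (4.0000,5.0000)
o1: d²=365 > ρ²=23 → inactive
o2: d²=85 > ρ²=23 → inactive
o3: d²=18 ≤ ρ²=23; F_rep = 39·(-3,3)/18² = (-0.3611,0.3611)
F = F_att + ΣF_rep = (3.6389,5.3611)
Δp = p'−p = (0.3639,0.5361); α = Δx/Fx = (131/360) / (131/36) = 1/10
check: Δy/Fy = (193/360) / (193/36) = 1/10 ✓

α = 1/10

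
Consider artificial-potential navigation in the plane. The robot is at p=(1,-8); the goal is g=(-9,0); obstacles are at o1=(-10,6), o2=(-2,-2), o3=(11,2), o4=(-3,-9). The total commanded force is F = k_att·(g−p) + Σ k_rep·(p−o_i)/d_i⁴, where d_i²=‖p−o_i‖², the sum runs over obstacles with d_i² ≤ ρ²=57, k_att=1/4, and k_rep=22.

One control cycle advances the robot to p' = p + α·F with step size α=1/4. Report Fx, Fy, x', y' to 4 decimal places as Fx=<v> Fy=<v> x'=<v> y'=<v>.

Fx=-2.1629 Fy=2.0109 x'=0.4593 y'=-7.4973

F_att = 1/4·(g−p) = 1/4·(-10,8) = (-2.5000,2.0000)
o1: d²=317 > ρ²=57 → inactive
o2: d²=45 ≤ ρ²=57; F_rep = 22·(3,-6)/45² = (0.0326,-0.0652)
o3: d²=200 > ρ²=57 → inactive
o4: d²=17 ≤ ρ²=57; F_rep = 22·(4,1)/17² = (0.3045,0.0761)
F = F_att + ΣF_rep = (-2.1629,2.0109)
p' = p + 1/4·F = (0.4593,-7.4973)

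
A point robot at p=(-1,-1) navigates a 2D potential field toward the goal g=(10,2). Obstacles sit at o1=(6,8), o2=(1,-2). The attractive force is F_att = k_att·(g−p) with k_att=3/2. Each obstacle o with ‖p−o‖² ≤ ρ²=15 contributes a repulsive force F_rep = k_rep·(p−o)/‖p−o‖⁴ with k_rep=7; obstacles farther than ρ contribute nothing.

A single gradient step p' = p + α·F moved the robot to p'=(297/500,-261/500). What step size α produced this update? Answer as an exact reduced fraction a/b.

α = 1/10

F_att = 3/2·(g−p) = 3/2·(11,3) = (16.5000,4.5000)
o1: d²=130 > ρ²=15 → inactive
o2: d²=5 ≤ ρ²=15; F_rep = 7·(-2,1)/5² = (-0.5600,0.2800)
F = F_att + ΣF_rep = (15.9400,4.7800)
Δp = p'−p = (1.5940,0.4780); α = Δx/Fx = (797/500) / (797/50) = 1/10
check: Δy/Fy = (239/500) / (239/50) = 1/10 ✓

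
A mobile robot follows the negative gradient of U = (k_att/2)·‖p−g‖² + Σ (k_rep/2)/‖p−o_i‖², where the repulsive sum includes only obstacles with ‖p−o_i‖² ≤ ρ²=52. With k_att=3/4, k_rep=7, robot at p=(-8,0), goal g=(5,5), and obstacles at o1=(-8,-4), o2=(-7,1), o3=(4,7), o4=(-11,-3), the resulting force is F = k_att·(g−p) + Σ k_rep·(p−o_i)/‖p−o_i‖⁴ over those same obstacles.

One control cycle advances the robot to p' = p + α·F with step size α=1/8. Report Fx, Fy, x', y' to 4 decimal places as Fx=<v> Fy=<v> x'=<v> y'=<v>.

F_att = 3/4·(g−p) = 3/4·(13,5) = (9.7500,3.7500)
o1: d²=16 ≤ ρ²=52; F_rep = 7·(0,4)/16² = (0.0000,0.1094)
o2: d²=2 ≤ ρ²=52; F_rep = 7·(-1,-1)/2² = (-1.7500,-1.7500)
o3: d²=193 > ρ²=52 → inactive
o4: d²=18 ≤ ρ²=52; F_rep = 7·(3,3)/18² = (0.0648,0.0648)
F = F_att + ΣF_rep = (8.0648,2.1742)
p' = p + 1/8·F = (-6.9919,0.2718)

Fx=8.0648 Fy=2.1742 x'=-6.9919 y'=0.2718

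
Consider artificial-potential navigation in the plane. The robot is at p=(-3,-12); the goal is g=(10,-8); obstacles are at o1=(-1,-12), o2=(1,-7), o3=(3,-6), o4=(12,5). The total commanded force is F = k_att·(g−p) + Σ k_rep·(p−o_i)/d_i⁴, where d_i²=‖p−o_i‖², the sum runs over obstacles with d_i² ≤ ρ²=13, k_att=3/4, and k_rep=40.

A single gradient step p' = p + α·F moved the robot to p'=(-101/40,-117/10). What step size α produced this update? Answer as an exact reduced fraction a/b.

α = 1/10

F_att = 3/4·(g−p) = 3/4·(13,4) = (9.7500,3.0000)
o1: d²=4 ≤ ρ²=13; F_rep = 40·(-2,0)/4² = (-5.0000,0.0000)
o2: d²=41 > ρ²=13 → inactive
o3: d²=72 > ρ²=13 → inactive
o4: d²=514 > ρ²=13 → inactive
F = F_att + ΣF_rep = (4.7500,3.0000)
Δp = p'−p = (0.4750,0.3000); α = Δx/Fx = (19/40) / (19/4) = 1/10
check: Δy/Fy = (3/10) / (3) = 1/10 ✓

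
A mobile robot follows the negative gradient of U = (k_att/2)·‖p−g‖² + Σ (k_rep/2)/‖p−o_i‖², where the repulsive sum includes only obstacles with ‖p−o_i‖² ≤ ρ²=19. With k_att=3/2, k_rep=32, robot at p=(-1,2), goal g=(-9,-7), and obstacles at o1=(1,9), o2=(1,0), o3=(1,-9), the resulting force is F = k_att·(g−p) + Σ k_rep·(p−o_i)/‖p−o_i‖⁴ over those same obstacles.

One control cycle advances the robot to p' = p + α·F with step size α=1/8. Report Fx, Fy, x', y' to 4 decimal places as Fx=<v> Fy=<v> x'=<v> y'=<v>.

F_att = 3/2·(g−p) = 3/2·(-8,-9) = (-12.0000,-13.5000)
o1: d²=53 > ρ²=19 → inactive
o2: d²=8 ≤ ρ²=19; F_rep = 32·(-2,2)/8² = (-1.0000,1.0000)
o3: d²=125 > ρ²=19 → inactive
F = F_att + ΣF_rep = (-13.0000,-12.5000)
p' = p + 1/8·F = (-2.6250,0.4375)

Fx=-13.0000 Fy=-12.5000 x'=-2.6250 y'=0.4375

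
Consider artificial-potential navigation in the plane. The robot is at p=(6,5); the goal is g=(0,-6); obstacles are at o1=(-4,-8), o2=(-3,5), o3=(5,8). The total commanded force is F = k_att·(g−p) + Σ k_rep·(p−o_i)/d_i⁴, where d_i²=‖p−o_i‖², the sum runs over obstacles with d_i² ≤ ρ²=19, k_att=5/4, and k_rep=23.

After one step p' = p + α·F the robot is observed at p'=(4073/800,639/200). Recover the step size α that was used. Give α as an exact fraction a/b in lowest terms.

α = 1/8

F_att = 5/4·(g−p) = 5/4·(-6,-11) = (-7.5000,-13.7500)
o1: d²=269 > ρ²=19 → inactive
o2: d²=81 > ρ²=19 → inactive
o3: d²=10 ≤ ρ²=19; F_rep = 23·(1,-3)/10² = (0.2300,-0.6900)
F = F_att + ΣF_rep = (-7.2700,-14.4400)
Δp = p'−p = (-0.9087,-1.8050); α = Δx/Fx = (-727/800) / (-727/100) = 1/8
check: Δy/Fy = (-361/200) / (-361/25) = 1/8 ✓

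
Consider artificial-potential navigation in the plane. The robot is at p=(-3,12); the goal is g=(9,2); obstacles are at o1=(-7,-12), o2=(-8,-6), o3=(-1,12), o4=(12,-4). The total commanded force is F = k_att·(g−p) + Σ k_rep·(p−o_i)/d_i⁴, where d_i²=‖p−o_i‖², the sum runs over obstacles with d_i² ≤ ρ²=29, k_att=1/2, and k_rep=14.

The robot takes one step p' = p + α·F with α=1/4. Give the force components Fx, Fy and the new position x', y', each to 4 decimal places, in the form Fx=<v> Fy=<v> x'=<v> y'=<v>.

Fx=4.2500 Fy=-5.0000 x'=-1.9375 y'=10.7500

F_att = 1/2·(g−p) = 1/2·(12,-10) = (6.0000,-5.0000)
o1: d²=592 > ρ²=29 → inactive
o2: d²=349 > ρ²=29 → inactive
o3: d²=4 ≤ ρ²=29; F_rep = 14·(-2,0)/4² = (-1.7500,0.0000)
o4: d²=481 > ρ²=29 → inactive
F = F_att + ΣF_rep = (4.2500,-5.0000)
p' = p + 1/4·F = (-1.9375,10.7500)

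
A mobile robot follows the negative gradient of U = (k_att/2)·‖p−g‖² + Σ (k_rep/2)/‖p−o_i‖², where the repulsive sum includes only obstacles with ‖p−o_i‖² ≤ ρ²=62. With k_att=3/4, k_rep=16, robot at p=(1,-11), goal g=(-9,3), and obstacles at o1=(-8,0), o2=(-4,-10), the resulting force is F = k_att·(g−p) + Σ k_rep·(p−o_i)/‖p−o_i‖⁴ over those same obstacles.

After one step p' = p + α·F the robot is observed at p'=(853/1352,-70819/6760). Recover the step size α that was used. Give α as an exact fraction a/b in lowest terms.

α = 1/20

F_att = 3/4·(g−p) = 3/4·(-10,14) = (-7.5000,10.5000)
o1: d²=202 > ρ²=62 → inactive
o2: d²=26 ≤ ρ²=62; F_rep = 16·(5,-1)/26² = (0.1183,-0.0237)
F = F_att + ΣF_rep = (-7.3817,10.4763)
Δp = p'−p = (-0.3691,0.5238); α = Δx/Fx = (-499/1352) / (-2495/338) = 1/20
check: Δy/Fy = (3541/6760) / (3541/338) = 1/20 ✓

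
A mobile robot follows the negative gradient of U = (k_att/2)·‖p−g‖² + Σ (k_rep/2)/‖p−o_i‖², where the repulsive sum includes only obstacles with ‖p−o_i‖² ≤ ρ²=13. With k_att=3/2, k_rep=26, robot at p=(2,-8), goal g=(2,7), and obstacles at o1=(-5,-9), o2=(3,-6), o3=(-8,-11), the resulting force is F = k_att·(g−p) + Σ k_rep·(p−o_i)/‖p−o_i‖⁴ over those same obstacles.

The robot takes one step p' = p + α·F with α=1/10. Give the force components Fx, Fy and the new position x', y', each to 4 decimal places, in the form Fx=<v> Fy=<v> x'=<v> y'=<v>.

F_att = 3/2·(g−p) = 3/2·(0,15) = (0.0000,22.5000)
o1: d²=50 > ρ²=13 → inactive
o2: d²=5 ≤ ρ²=13; F_rep = 26·(-1,-2)/5² = (-1.0400,-2.0800)
o3: d²=109 > ρ²=13 → inactive
F = F_att + ΣF_rep = (-1.0400,20.4200)
p' = p + 1/10·F = (1.8960,-5.9580)

Fx=-1.0400 Fy=20.4200 x'=1.8960 y'=-5.9580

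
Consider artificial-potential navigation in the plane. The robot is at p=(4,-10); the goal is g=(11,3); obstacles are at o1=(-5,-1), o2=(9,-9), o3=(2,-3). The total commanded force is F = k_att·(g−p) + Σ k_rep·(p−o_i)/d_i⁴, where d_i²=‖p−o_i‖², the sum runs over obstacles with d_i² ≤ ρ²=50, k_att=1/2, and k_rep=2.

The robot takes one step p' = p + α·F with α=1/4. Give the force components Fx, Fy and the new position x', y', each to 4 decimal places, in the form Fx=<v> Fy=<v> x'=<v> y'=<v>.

F_att = 1/2·(g−p) = 1/2·(7,13) = (3.5000,6.5000)
o1: d²=162 > ρ²=50 → inactive
o2: d²=26 ≤ ρ²=50; F_rep = 2·(-5,-1)/26² = (-0.0148,-0.0030)
o3: d²=53 > ρ²=50 → inactive
F = F_att + ΣF_rep = (3.4852,6.4970)
p' = p + 1/4·F = (4.8713,-8.3757)

Fx=3.4852 Fy=6.4970 x'=4.8713 y'=-8.3757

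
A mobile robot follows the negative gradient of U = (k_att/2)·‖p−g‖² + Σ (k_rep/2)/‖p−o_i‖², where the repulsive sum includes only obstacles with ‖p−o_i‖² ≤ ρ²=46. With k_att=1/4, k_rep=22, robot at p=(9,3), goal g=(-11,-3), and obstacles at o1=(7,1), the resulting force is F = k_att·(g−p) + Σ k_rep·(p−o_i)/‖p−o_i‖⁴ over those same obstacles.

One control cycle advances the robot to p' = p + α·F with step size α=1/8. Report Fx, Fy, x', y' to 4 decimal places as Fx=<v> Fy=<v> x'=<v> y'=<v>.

F_att = 1/4·(g−p) = 1/4·(-20,-6) = (-5.0000,-1.5000)
o1: d²=8 ≤ ρ²=46; F_rep = 22·(2,2)/8² = (0.6875,0.6875)
F = F_att + ΣF_rep = (-4.3125,-0.8125)
p' = p + 1/8·F = (8.4609,2.8984)

Fx=-4.3125 Fy=-0.8125 x'=8.4609 y'=2.8984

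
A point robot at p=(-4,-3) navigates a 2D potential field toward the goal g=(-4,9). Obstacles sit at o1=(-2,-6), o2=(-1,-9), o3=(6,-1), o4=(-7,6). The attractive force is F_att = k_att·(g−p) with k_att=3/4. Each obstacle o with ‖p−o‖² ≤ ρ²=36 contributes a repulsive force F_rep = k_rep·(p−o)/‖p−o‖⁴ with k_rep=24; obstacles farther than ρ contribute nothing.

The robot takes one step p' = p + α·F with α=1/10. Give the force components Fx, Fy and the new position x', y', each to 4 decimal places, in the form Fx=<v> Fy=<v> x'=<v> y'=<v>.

Fx=-0.2840 Fy=9.4260 x'=-4.0284 y'=-2.0574

F_att = 3/4·(g−p) = 3/4·(0,12) = (0.0000,9.0000)
o1: d²=13 ≤ ρ²=36; F_rep = 24·(-2,3)/13² = (-0.2840,0.4260)
o2: d²=45 > ρ²=36 → inactive
o3: d²=104 > ρ²=36 → inactive
o4: d²=90 > ρ²=36 → inactive
F = F_att + ΣF_rep = (-0.2840,9.4260)
p' = p + 1/10·F = (-4.0284,-2.0574)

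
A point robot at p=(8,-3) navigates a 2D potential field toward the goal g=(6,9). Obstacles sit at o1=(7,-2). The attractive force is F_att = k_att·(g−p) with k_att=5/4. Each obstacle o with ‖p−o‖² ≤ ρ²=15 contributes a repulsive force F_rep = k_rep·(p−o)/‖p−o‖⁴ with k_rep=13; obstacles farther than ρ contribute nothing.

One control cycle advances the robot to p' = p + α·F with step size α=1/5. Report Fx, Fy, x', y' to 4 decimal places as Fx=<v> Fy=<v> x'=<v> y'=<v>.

Fx=0.7500 Fy=11.7500 x'=8.1500 y'=-0.6500

F_att = 5/4·(g−p) = 5/4·(-2,12) = (-2.5000,15.0000)
o1: d²=2 ≤ ρ²=15; F_rep = 13·(1,-1)/2² = (3.2500,-3.2500)
F = F_att + ΣF_rep = (0.7500,11.7500)
p' = p + 1/5·F = (8.1500,-0.6500)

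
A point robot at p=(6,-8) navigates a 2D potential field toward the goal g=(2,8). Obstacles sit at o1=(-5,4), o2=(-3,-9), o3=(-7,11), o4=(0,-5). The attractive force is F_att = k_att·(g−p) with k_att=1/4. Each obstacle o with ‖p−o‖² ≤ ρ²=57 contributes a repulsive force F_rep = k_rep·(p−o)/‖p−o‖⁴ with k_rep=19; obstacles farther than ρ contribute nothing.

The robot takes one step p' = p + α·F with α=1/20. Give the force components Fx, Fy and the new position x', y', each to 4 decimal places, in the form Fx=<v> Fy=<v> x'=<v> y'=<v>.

F_att = 1/4·(g−p) = 1/4·(-4,16) = (-1.0000,4.0000)
o1: d²=265 > ρ²=57 → inactive
o2: d²=82 > ρ²=57 → inactive
o3: d²=530 > ρ²=57 → inactive
o4: d²=45 ≤ ρ²=57; F_rep = 19·(6,-3)/45² = (0.0563,-0.0281)
F = F_att + ΣF_rep = (-0.9437,3.9719)
p' = p + 1/20·F = (5.9528,-7.8014)

Fx=-0.9437 Fy=3.9719 x'=5.9528 y'=-7.8014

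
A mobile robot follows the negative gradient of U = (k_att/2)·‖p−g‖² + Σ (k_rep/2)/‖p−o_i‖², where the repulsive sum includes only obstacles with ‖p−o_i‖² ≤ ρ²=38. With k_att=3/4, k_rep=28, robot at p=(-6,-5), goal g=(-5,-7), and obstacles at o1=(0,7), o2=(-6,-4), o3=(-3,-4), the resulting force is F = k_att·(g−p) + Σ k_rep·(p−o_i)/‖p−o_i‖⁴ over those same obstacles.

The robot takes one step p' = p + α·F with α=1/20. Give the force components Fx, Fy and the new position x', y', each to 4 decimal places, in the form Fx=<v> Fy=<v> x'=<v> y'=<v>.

F_att = 3/4·(g−p) = 3/4·(1,-2) = (0.7500,-1.5000)
o1: d²=180 > ρ²=38 → inactive
o2: d²=1 ≤ ρ²=38; F_rep = 28·(0,-1)/1² = (0.0000,-28.0000)
o3: d²=10 ≤ ρ²=38; F_rep = 28·(-3,-1)/10² = (-0.8400,-0.2800)
F = F_att + ΣF_rep = (-0.0900,-29.7800)
p' = p + 1/20·F = (-6.0045,-6.4890)

Fx=-0.0900 Fy=-29.7800 x'=-6.0045 y'=-6.4890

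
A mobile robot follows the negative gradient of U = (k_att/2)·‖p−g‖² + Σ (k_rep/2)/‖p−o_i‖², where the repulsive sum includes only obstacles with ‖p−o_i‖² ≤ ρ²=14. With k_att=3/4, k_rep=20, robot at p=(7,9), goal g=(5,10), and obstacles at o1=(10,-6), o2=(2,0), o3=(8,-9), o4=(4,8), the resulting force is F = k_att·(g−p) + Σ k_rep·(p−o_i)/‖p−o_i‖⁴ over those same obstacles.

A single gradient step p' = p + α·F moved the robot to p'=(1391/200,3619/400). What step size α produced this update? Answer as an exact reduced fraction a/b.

F_att = 3/4·(g−p) = 3/4·(-2,1) = (-1.5000,0.7500)
o1: d²=234 > ρ²=14 → inactive
o2: d²=106 > ρ²=14 → inactive
o3: d²=325 > ρ²=14 → inactive
o4: d²=10 ≤ ρ²=14; F_rep = 20·(3,1)/10² = (0.6000,0.2000)
F = F_att + ΣF_rep = (-0.9000,0.9500)
Δp = p'−p = (-0.0450,0.0475); α = Δx/Fx = (-9/200) / (-9/10) = 1/20
check: Δy/Fy = (19/400) / (19/20) = 1/20 ✓

α = 1/20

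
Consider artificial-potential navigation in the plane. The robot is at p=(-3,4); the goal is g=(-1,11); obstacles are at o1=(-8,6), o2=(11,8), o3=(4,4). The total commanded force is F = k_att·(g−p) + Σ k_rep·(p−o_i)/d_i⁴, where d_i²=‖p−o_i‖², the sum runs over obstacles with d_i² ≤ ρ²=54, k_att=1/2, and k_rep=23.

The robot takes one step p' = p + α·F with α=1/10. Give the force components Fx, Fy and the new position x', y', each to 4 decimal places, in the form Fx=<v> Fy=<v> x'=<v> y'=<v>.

Fx=1.0697 Fy=3.4453 x'=-2.8930 y'=4.3445

F_att = 1/2·(g−p) = 1/2·(2,7) = (1.0000,3.5000)
o1: d²=29 ≤ ρ²=54; F_rep = 23·(5,-2)/29² = (0.1367,-0.0547)
o2: d²=212 > ρ²=54 → inactive
o3: d²=49 ≤ ρ²=54; F_rep = 23·(-7,0)/49² = (-0.0671,0.0000)
F = F_att + ΣF_rep = (1.0697,3.4453)
p' = p + 1/10·F = (-2.8930,4.3445)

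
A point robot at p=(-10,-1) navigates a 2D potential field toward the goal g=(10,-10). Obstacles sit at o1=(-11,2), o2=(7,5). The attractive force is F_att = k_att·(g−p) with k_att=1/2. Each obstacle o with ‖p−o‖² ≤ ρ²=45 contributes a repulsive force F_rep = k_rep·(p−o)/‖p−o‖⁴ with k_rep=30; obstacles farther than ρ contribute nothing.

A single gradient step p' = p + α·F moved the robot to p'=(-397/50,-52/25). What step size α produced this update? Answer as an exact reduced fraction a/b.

F_att = 1/2·(g−p) = 1/2·(20,-9) = (10.0000,-4.5000)
o1: d²=10 ≤ ρ²=45; F_rep = 30·(1,-3)/10² = (0.3000,-0.9000)
o2: d²=325 > ρ²=45 → inactive
F = F_att + ΣF_rep = (10.3000,-5.4000)
Δp = p'−p = (2.0600,-1.0800); α = Δx/Fx = (103/50) / (103/10) = 1/5
check: Δy/Fy = (-27/25) / (-27/5) = 1/5 ✓

α = 1/5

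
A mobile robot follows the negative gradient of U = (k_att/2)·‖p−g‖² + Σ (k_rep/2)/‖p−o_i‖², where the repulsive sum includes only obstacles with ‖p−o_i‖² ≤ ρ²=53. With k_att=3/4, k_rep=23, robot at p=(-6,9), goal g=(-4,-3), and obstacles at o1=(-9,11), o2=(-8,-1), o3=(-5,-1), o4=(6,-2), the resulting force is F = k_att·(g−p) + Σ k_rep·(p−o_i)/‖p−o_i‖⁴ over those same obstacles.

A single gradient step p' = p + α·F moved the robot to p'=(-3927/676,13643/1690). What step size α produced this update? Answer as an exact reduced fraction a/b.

α = 1/10

F_att = 3/4·(g−p) = 3/4·(2,-12) = (1.5000,-9.0000)
o1: d²=13 ≤ ρ²=53; F_rep = 23·(3,-2)/13² = (0.4083,-0.2722)
o2: d²=104 > ρ²=53 → inactive
o3: d²=101 > ρ²=53 → inactive
o4: d²=265 > ρ²=53 → inactive
F = F_att + ΣF_rep = (1.9083,-9.2722)
Δp = p'−p = (0.1908,-0.9272); α = Δx/Fx = (129/676) / (645/338) = 1/10
check: Δy/Fy = (-1567/1690) / (-1567/169) = 1/10 ✓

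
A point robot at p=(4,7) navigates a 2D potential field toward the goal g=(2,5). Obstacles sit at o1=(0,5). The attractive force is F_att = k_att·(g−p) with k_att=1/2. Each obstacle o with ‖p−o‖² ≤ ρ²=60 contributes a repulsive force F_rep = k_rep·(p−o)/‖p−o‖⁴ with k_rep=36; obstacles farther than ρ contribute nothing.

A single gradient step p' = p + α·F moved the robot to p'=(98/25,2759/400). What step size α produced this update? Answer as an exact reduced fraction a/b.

F_att = 1/2·(g−p) = 1/2·(-2,-2) = (-1.0000,-1.0000)
o1: d²=20 ≤ ρ²=60; F_rep = 36·(4,2)/20² = (0.3600,0.1800)
F = F_att + ΣF_rep = (-0.6400,-0.8200)
Δp = p'−p = (-0.0800,-0.1025); α = Δx/Fx = (-2/25) / (-16/25) = 1/8
check: Δy/Fy = (-41/400) / (-41/50) = 1/8 ✓

α = 1/8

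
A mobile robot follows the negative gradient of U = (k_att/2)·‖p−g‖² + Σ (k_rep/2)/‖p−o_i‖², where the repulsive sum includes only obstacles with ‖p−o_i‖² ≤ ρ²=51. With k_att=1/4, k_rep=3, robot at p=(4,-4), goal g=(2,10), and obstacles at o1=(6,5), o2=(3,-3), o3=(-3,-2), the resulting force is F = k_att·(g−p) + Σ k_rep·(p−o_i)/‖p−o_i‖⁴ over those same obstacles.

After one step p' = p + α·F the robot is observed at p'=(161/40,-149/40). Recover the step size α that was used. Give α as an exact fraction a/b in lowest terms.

F_att = 1/4·(g−p) = 1/4·(-2,14) = (-0.5000,3.5000)
o1: d²=85 > ρ²=51 → inactive
o2: d²=2 ≤ ρ²=51; F_rep = 3·(1,-1)/2² = (0.7500,-0.7500)
o3: d²=53 > ρ²=51 → inactive
F = F_att + ΣF_rep = (0.2500,2.7500)
Δp = p'−p = (0.0250,0.2750); α = Δx/Fx = (1/40) / (1/4) = 1/10
check: Δy/Fy = (11/40) / (11/4) = 1/10 ✓

α = 1/10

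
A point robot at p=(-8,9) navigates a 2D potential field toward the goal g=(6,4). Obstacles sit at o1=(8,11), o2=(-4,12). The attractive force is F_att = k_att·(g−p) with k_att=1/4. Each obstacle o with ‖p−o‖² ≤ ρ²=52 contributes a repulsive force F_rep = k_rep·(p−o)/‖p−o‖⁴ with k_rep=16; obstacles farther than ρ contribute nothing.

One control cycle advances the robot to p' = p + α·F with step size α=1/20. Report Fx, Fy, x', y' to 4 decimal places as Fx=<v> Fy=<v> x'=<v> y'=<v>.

Fx=3.3976 Fy=-1.3268 x'=-7.8301 y'=8.9337

F_att = 1/4·(g−p) = 1/4·(14,-5) = (3.5000,-1.2500)
o1: d²=260 > ρ²=52 → inactive
o2: d²=25 ≤ ρ²=52; F_rep = 16·(-4,-3)/25² = (-0.1024,-0.0768)
F = F_att + ΣF_rep = (3.3976,-1.3268)
p' = p + 1/20·F = (-7.8301,8.9337)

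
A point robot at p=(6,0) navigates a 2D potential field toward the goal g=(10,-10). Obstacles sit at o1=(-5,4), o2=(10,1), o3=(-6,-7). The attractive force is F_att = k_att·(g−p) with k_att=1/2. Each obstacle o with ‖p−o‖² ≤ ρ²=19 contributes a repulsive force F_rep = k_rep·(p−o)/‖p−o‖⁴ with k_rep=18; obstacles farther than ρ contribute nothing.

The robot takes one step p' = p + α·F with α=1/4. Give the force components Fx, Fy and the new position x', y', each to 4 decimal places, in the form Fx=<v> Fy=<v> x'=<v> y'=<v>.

Fx=1.7509 Fy=-5.0623 x'=6.4377 y'=-1.2656

F_att = 1/2·(g−p) = 1/2·(4,-10) = (2.0000,-5.0000)
o1: d²=137 > ρ²=19 → inactive
o2: d²=17 ≤ ρ²=19; F_rep = 18·(-4,-1)/17² = (-0.2491,-0.0623)
o3: d²=193 > ρ²=19 → inactive
F = F_att + ΣF_rep = (1.7509,-5.0623)
p' = p + 1/4·F = (6.4377,-1.2656)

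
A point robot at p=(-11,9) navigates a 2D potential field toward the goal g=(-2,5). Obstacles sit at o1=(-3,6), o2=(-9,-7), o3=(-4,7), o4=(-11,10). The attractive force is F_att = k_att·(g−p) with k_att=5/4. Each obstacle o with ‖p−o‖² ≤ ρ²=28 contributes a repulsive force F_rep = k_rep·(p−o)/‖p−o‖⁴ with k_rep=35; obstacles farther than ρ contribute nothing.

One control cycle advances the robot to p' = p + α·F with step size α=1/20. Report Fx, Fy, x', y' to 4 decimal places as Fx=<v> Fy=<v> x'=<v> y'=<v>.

F_att = 5/4·(g−p) = 5/4·(9,-4) = (11.2500,-5.0000)
o1: d²=73 > ρ²=28 → inactive
o2: d²=260 > ρ²=28 → inactive
o3: d²=53 > ρ²=28 → inactive
o4: d²=1 ≤ ρ²=28; F_rep = 35·(0,-1)/1² = (0.0000,-35.0000)
F = F_att + ΣF_rep = (11.2500,-40.0000)
p' = p + 1/20·F = (-10.4375,7.0000)

Fx=11.2500 Fy=-40.0000 x'=-10.4375 y'=7.0000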